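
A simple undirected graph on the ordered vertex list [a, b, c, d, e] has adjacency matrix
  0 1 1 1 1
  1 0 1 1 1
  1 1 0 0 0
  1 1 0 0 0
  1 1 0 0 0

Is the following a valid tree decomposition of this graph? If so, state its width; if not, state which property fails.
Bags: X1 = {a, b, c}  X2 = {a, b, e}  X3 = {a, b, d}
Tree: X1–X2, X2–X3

Yes; width 2.

Checking the three conditions: (i) the bags cover all of {a, b, c, d, e}; (ii) for each edge, some bag contains both endpoints; (iii) the bags containing any fixed vertex form a subtree. All hold, so the decomposition is valid with width 3 − 1 = 2.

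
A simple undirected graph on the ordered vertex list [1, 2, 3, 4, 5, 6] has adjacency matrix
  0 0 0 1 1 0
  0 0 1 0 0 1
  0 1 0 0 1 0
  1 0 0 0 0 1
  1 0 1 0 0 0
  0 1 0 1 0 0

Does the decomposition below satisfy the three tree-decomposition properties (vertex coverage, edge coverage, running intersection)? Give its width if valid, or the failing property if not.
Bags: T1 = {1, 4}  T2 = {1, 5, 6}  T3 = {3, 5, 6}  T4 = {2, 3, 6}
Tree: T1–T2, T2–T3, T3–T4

A tree decomposition must satisfy three properties: every vertex lies in some bag; for every edge, both endpoints lie together in some bag; and for every vertex, the bags containing it form a connected subtree. Here edge (6,4) lies in no bag, so the decomposition is invalid.

No — edge (6,4) lies in no bag.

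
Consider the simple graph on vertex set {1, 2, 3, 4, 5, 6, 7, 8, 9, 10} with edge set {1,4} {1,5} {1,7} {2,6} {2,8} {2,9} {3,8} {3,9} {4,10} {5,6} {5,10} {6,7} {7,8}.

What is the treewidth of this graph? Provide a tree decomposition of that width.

Every bag has size at most 3, so the width is 3 − 1 = 2 and tw(G) ≤ 2. Since 9–3–8–2–9 is a cycle in G, G is not acyclic. Forests are exactly the graphs of treewidth ≤ 1, so tw(G) ≥ 2. The upper and lower bounds meet at 2, so that is the treewidth.

Treewidth 2.
One such decomposition:
Bags: B1 = {2, 3, 9}  B2 = {2, 3, 8}  B3 = {2, 6, 8}  B4 = {6, 7, 8}  B5 = {5, 6, 7}  B6 = {1, 5, 7}  B7 = {1, 5, 10}  B8 = {1, 4, 10}
Tree: B1–B2, B2–B3, B3–B4, B4–B5, B5–B6, B6–B7, B7–B8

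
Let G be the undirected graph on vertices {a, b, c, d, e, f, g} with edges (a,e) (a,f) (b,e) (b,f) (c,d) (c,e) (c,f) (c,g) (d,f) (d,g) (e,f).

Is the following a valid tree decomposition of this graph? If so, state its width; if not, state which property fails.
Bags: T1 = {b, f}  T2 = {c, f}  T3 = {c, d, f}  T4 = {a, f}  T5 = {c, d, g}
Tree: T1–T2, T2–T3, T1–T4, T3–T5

No — vertex e appears in no bag.

A tree decomposition must satisfy three properties: every vertex lies in some bag; for every edge, both endpoints lie together in some bag; and for every vertex, the bags containing it form a connected subtree. Here vertex e appears in no bag, so the decomposition is invalid.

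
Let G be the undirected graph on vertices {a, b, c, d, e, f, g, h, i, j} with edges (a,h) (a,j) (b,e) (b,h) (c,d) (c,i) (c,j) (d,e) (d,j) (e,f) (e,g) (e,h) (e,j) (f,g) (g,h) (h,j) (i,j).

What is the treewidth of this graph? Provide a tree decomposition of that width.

Every bag has size at most 3, so the width is 3 − 1 = 2 and tw(G) ≤ 2. On the other hand G contains the 3-clique {e, g, h}. A clique must lie in a single bag of any decomposition, so no decomposition can have width below 2. The upper and lower bounds meet at 2, so that is the treewidth.

Treewidth 2.
Bags: B1 = {c, d, j}  B2 = {d, e, j}  B3 = {e, h, j}  B4 = {e, g, h}  B5 = {c, i, j}  B6 = {e, f, g}  B7 = {a, h, j}  B8 = {b, e, h}
Tree: B1–B2, B2–B3, B3–B4, B1–B5, B4–B6, B3–B7, B3–B8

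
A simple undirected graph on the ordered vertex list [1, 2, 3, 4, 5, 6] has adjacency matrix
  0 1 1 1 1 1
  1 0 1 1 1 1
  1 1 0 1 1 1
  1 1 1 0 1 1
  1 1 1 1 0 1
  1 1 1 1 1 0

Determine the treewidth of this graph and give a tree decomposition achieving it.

Treewidth 5.
Bags: B1 = {1, 2, 3, 4, 5, 6}
Tree: (single bag)

A single bag containing all 6 vertices is trivially a valid decomposition of width 5. Conversely, {1, 2, 3, 4, 5, 6} is a clique of size 6, and the vertices of any clique must share a bag in every tree decomposition; so some bag has ≥ 6 vertices and tw(G) ≥ 5. Hence tw(G) = 5 exactly.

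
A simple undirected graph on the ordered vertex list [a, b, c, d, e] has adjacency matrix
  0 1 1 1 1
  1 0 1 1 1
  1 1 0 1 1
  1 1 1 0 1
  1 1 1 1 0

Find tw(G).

4

A width-4 tree decomposition is:
Bags: B1 = {a, b, c, d, e}
Tree: (single bag)
With just one bag of size 5, the width is 5 − 1 = 4, so tw(G) ≤ 4. Conversely, {a, b, c, d, e} is a clique of size 5, and the vertices of any clique must share a bag in every tree decomposition; so some bag has ≥ 5 vertices and tw(G) ≥ 4. Combining the bounds, tw(G) = 4.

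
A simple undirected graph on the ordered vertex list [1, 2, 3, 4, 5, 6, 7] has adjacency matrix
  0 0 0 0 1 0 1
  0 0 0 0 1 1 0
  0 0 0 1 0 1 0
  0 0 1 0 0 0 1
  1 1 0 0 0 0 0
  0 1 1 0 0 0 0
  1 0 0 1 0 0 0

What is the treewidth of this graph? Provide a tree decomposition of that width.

Each bag holds 3 vertices, so the decomposition has width 2, which upper-bounds the treewidth. The edges 2–6–3–4–7–1–5–2 form a cycle, so G is not a tree and its treewidth is at least 2. Combining the bounds, tw(G) = 2.

Treewidth 2.
Bags: B1 = {2, 3, 6}  B2 = {2, 3, 4}  B3 = {2, 4, 7}  B4 = {1, 2, 7}  B5 = {1, 2, 5}
Tree: B1–B2, B2–B3, B3–B4, B4–B5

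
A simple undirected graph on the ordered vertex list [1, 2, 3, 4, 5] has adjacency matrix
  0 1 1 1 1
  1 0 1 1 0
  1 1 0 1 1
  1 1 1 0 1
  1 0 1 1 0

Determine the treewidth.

3

A width-3 tree decomposition is:
Bags: B1 = {1, 3, 4, 5}  B2 = {1, 2, 3, 4}
Tree: B1–B2
The largest bag has 4 vertices, giving width 3; this decomposition certifies tw(G) ≤ 3. Conversely, {1, 2, 3, 4} is a clique of size 4, and the vertices of any clique must share a bag in every tree decomposition; so some bag has ≥ 4 vertices and tw(G) ≥ 3. Hence tw(G) = 3 exactly.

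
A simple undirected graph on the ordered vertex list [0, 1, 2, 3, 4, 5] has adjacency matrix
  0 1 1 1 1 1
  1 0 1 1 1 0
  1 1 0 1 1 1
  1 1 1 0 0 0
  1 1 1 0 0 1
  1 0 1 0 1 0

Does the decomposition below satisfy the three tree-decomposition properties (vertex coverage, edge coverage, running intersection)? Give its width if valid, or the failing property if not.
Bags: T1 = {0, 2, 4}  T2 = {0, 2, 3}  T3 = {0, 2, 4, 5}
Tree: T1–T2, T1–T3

A tree decomposition must satisfy three properties: every vertex lies in some bag; for every edge, both endpoints lie together in some bag; and for every vertex, the bags containing it form a connected subtree. Here vertex 1 appears in no bag, so the decomposition is invalid.

No — vertex 1 appears in no bag.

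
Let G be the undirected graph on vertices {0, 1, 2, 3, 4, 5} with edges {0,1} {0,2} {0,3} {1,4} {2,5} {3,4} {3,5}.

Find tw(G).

A width-2 tree decomposition is:
Bags: B1 = {2, 3, 5}  B2 = {0, 2, 3}  B3 = {0, 3, 4}  B4 = {0, 1, 4}
Tree: B1–B2, B2–B3, B3–B4
The largest bag has 3 vertices, giving width 2; this decomposition certifies tw(G) ≤ 2. For the lower bound, G contains the cycle 5–2–0–3–5, so G is not a forest; only forests have treewidth ≤ 1, hence tw(G) ≥ 2. Therefore the treewidth is 2.

2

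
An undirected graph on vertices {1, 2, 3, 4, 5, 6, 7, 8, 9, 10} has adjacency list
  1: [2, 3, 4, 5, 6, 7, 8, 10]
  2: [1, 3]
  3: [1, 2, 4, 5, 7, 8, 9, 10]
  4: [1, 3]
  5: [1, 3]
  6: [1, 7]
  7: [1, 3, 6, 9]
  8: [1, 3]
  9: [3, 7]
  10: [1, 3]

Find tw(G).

A width-2 tree decomposition is:
Bags: B1 = {1, 3, 10}  B2 = {1, 3, 7}  B3 = {1, 3, 8}  B4 = {1, 3, 4}  B5 = {3, 7, 9}  B6 = {1, 3, 5}  B7 = {1, 2, 3}  B8 = {1, 6, 7}
Tree: B1–B2, B2–B3, B1–B4, B2–B5, B2–B6, B3–B7, B2–B8
Each bag holds 3 vertices, so the decomposition has width 2, which upper-bounds the treewidth. For the lower bound, the 3 vertices {1, 2, 3} are pairwise adjacent, and any tree decomposition puts a clique entirely inside one bag — forcing width ≥ 2. Hence tw(G) = 2 exactly.

2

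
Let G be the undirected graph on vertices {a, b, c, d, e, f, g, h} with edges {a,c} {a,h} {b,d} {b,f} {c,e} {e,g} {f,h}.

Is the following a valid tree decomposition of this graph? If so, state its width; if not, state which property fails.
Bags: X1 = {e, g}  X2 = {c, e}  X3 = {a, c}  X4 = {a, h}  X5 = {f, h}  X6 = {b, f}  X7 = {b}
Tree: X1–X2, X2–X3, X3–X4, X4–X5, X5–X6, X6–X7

No — vertex d appears in no bag.

A tree decomposition must satisfy three properties: every vertex lies in some bag; for every edge, both endpoints lie together in some bag; and for every vertex, the bags containing it form a connected subtree. Here vertex d appears in no bag, so the decomposition is invalid.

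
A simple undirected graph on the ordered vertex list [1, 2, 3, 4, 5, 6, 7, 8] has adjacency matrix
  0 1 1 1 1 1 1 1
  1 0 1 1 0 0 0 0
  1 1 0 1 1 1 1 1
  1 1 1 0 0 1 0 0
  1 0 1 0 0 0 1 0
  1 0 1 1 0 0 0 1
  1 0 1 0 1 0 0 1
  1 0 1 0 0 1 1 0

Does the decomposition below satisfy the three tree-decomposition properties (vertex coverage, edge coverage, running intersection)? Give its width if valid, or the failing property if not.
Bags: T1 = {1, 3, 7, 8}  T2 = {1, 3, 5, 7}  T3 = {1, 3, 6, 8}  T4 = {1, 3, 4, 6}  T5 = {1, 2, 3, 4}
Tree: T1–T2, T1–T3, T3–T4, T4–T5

Vertex coverage: the bags together contain {1, 2, 3, 4, 5, 6, 7, 8}, the full vertex set. Edge coverage: each edge of G has both endpoints in at least one bag. Running intersection: for every vertex, the bags containing it form a connected subtree. All three properties hold, so this is a valid tree decomposition of width max|bag| − 1 = 3, and hence tw(G) ≤ 3.

Yes; width 3.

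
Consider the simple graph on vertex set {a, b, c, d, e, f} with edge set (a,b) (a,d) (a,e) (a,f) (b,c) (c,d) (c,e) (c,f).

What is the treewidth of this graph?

2

A width-2 tree decomposition is:
Bags: B1 = {a, b, c}  B2 = {a, c, d}  B3 = {a, c, e}  B4 = {a, c, f}
Tree: B1–B2, B2–B3, B3–B4
The largest bag has 3 vertices, giving width 2; this decomposition certifies tw(G) ≤ 2. The edges a–b–c–d–a form a cycle, so G is not a tree and its treewidth is at least 2. Therefore the treewidth is 2.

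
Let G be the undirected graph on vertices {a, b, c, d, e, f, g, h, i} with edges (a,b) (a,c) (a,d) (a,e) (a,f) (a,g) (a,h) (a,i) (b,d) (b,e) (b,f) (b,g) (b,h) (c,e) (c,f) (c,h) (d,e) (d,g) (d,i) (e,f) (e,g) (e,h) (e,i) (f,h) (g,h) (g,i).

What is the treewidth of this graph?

4

A width-4 tree decomposition is:
Bags: B1 = {a, b, e, f, h}  B2 = {a, b, e, g, h}  B3 = {a, b, d, e, g}  B4 = {a, c, e, f, h}  B5 = {a, d, e, g, i}
Tree: B1–B2, B2–B3, B1–B4, B3–B5
Every bag has size at most 5, so the width is 5 − 1 = 4 and tw(G) ≤ 4. For the lower bound, the 5 vertices {a, b, d, e, g} are pairwise adjacent, and any tree decomposition puts a clique entirely inside one bag — forcing width ≥ 4. Hence tw(G) = 4 exactly.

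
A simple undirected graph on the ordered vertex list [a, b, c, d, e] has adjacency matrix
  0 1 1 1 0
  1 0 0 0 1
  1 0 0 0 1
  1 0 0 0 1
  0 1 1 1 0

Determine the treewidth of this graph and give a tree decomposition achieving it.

Each bag holds 3 vertices, so the decomposition has width 2, which upper-bounds the treewidth. Since c–e–b–a–c is a cycle in G, G is not acyclic. Forests are exactly the graphs of treewidth ≤ 1, so tw(G) ≥ 2. Combining the bounds, tw(G) = 2.

Treewidth 2.
Bags: B1 = {a, c, e}  B2 = {a, b, e}  B3 = {a, d, e}
Tree: B1–B2, B2–B3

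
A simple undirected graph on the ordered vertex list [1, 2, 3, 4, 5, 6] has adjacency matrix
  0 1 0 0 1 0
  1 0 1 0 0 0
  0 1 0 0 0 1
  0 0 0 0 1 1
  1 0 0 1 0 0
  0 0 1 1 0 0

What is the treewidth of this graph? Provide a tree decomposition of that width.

Every bag has size at most 3, so the width is 3 − 1 = 2 and tw(G) ≤ 2. Since 2–3–6–4–5–1–2 is a cycle in G, G is not acyclic. Forests are exactly the graphs of treewidth ≤ 1, so tw(G) ≥ 2. Combining the bounds, tw(G) = 2.

Treewidth 2.
Bags: B1 = {2, 3, 6}  B2 = {2, 4, 6}  B3 = {2, 4, 5}  B4 = {1, 2, 5}
Tree: B1–B2, B2–B3, B3–B4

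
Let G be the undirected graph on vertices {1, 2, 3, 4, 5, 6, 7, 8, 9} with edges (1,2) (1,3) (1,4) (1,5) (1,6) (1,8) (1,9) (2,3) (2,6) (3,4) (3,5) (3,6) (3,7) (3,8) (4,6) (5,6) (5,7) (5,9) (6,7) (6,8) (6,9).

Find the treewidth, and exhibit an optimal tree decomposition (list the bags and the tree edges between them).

Each bag holds 4 vertices, so the decomposition has width 3, which upper-bounds the treewidth. For the lower bound, the 4 vertices {1, 5, 6, 9} are pairwise adjacent, and any tree decomposition puts a clique entirely inside one bag — forcing width ≥ 3. Combining the bounds, tw(G) = 3.

Treewidth 3.
Bags: B1 = {1, 3, 5, 6}  B2 = {1, 5, 6, 9}  B3 = {1, 2, 3, 6}  B4 = {3, 5, 6, 7}  B5 = {1, 3, 6, 8}  B6 = {1, 3, 4, 6}
Tree: B1–B2, B1–B3, B1–B4, B1–B5, B5–B6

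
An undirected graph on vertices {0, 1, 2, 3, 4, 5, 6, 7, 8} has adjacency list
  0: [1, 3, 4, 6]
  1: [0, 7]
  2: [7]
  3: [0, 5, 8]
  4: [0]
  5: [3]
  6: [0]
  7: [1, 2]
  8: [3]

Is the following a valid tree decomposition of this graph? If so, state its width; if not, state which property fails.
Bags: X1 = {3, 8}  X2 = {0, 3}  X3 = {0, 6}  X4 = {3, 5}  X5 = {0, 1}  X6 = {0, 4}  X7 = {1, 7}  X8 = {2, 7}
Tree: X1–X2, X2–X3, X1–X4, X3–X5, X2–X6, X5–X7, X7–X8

Yes; width 1.

Every vertex of G appears in some bag (union = {0, 1, 2, 3, 4, 5, 6, 7, 8}); every edge is covered by a bag; and for each vertex v the set of bags containing v is connected in the bag tree. The decomposition is therefore valid. The largest bag has 2 vertices, so the width is 1.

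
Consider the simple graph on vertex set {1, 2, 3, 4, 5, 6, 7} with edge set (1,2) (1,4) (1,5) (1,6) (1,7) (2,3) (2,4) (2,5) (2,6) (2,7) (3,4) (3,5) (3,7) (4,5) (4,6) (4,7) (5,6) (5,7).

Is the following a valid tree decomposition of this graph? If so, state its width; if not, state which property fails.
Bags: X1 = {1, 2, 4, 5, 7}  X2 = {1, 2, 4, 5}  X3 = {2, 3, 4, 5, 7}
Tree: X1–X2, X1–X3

No — vertex 6 appears in no bag.

A tree decomposition must satisfy three properties: every vertex lies in some bag; for every edge, both endpoints lie together in some bag; and for every vertex, the bags containing it form a connected subtree. Here vertex 6 appears in no bag, so the decomposition is invalid.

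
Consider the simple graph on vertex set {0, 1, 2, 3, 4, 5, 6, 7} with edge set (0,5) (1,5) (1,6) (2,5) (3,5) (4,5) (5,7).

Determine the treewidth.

A width-1 tree decomposition is:
Bags: B1 = {2, 5}  B2 = {5, 7}  B3 = {4, 5}  B4 = {3, 5}  B5 = {1, 5}  B6 = {1, 6}  B7 = {0, 5}
Tree: B1–B2, B2–B3, B2–B4, B1–B5, B5–B6, B2–B7
Every bag has size at most 2, so the width is 2 − 1 = 1 and tw(G) ≤ 1. G has an edge, so its treewidth is at least 1. Therefore the treewidth is 1.

1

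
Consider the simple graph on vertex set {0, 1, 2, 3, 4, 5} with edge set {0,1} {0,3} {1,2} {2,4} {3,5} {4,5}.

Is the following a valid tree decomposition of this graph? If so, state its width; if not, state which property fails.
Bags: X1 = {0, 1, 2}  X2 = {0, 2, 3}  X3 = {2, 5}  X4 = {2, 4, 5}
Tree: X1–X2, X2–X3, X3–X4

No — edge (3,5) lies in no bag.

A tree decomposition must satisfy three properties: every vertex lies in some bag; for every edge, both endpoints lie together in some bag; and for every vertex, the bags containing it form a connected subtree. Here edge (3,5) lies in no bag, so the decomposition is invalid.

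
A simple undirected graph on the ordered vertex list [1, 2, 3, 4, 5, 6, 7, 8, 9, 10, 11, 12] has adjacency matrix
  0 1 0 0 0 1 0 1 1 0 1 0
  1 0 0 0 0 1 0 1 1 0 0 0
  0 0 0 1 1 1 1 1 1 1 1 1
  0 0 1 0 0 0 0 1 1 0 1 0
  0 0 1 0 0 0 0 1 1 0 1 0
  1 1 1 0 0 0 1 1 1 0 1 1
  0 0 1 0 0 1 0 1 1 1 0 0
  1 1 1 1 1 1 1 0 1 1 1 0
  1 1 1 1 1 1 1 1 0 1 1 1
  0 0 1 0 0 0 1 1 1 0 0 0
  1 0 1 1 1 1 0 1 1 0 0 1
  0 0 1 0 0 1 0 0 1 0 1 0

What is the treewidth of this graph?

A width-4 tree decomposition is:
Bags: B1 = {3, 4, 8, 9, 11}  B2 = {3, 6, 8, 9, 11}  B3 = {3, 6, 7, 8, 9}  B4 = {1, 6, 8, 9, 11}  B5 = {3, 5, 8, 9, 11}  B6 = {1, 2, 6, 8, 9}  B7 = {3, 7, 8, 9, 10}  B8 = {3, 6, 9, 11, 12}
Tree: B1–B2, B2–B3, B2–B4, B1–B5, B4–B6, B3–B7, B2–B8
Each bag holds 5 vertices, so the decomposition has width 4, which upper-bounds the treewidth. Conversely, {1, 2, 6, 8, 9} is a clique of size 5, and the vertices of any clique must share a bag in every tree decomposition; so some bag has ≥ 5 vertices and tw(G) ≥ 4. Hence tw(G) = 4 exactly.

4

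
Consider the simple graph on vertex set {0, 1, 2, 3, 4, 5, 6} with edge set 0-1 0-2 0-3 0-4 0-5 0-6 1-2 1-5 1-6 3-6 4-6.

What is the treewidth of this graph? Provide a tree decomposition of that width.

Each bag holds 3 vertices, so the decomposition has width 2, which upper-bounds the treewidth. Conversely, {0, 1, 2} is a clique of size 3, and the vertices of any clique must share a bag in every tree decomposition; so some bag has ≥ 3 vertices and tw(G) ≥ 2. Hence tw(G) = 2 exactly.

Treewidth 2.
Bags: B1 = {0, 1, 6}  B2 = {0, 3, 6}  B3 = {0, 1, 5}  B4 = {0, 4, 6}  B5 = {0, 1, 2}
Tree: B1–B2, B1–B3, B2–B4, B1–B5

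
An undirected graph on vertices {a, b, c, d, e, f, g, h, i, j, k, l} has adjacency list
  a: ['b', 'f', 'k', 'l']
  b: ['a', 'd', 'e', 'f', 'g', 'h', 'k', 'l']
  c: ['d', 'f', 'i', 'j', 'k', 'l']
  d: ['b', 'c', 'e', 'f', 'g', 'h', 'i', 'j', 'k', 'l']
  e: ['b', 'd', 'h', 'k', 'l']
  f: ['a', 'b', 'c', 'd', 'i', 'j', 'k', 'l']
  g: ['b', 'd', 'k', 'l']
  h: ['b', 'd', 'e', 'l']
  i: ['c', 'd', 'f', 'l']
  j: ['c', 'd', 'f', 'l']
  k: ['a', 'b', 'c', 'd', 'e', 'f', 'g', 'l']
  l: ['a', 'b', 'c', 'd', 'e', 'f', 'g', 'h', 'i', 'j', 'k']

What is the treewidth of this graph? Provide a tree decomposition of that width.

The largest bag has 5 vertices, giving width 4; this decomposition certifies tw(G) ≤ 4. Conversely, {b, d, g, k, l} is a clique of size 5, and the vertices of any clique must share a bag in every tree decomposition; so some bag has ≥ 5 vertices and tw(G) ≥ 4. Therefore the treewidth is 4.

Treewidth 4.
One optimal decomposition is:
Bags: B1 = {b, d, f, k, l}  B2 = {b, d, e, k, l}  B3 = {c, d, f, k, l}  B4 = {b, d, g, k, l}  B5 = {a, b, f, k, l}  B6 = {b, d, e, h, l}  B7 = {c, d, f, i, l}  B8 = {c, d, f, j, l}
Tree: B1–B2, B1–B3, B1–B4, B1–B5, B2–B6, B3–B7, B3–B8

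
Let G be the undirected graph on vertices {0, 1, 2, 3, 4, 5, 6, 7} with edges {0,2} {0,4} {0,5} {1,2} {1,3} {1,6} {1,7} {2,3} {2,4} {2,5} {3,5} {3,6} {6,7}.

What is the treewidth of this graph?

A width-2 tree decomposition is:
Bags: B1 = {1, 3, 6}  B2 = {1, 2, 3}  B3 = {1, 6, 7}  B4 = {2, 3, 5}  B5 = {0, 2, 5}  B6 = {0, 2, 4}
Tree: B1–B2, B1–B3, B2–B4, B4–B5, B5–B6
Every bag has size at most 3, so the width is 3 − 1 = 2 and tw(G) ≤ 2. Conversely, {0, 2, 4} is a clique of size 3, and the vertices of any clique must share a bag in every tree decomposition; so some bag has ≥ 3 vertices and tw(G) ≥ 2. The upper and lower bounds meet at 2, so that is the treewidth.

2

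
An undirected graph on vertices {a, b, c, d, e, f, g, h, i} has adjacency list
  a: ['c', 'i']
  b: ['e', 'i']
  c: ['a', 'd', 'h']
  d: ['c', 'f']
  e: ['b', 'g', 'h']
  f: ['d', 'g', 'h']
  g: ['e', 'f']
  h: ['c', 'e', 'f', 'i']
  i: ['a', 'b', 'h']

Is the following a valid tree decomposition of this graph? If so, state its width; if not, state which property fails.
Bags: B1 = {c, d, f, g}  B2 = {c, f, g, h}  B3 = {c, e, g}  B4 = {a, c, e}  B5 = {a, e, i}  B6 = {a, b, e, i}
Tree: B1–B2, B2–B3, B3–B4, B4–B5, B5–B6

No — edge (h,e) lies in no bag.

A tree decomposition must satisfy three properties: every vertex lies in some bag; for every edge, both endpoints lie together in some bag; and for every vertex, the bags containing it form a connected subtree. Here edge (h,e) lies in no bag, so the decomposition is invalid.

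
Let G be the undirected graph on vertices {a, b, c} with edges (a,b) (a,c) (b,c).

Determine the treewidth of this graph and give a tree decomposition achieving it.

A single bag containing all 3 vertices is trivially a valid decomposition of width 2. For the lower bound, the 3 vertices {a, b, c} are pairwise adjacent, and any tree decomposition puts a clique entirely inside one bag — forcing width ≥ 2. Therefore the treewidth is 2.

Treewidth 2.
One such decomposition:
Bags: B1 = {a, b, c}
Tree: (single bag)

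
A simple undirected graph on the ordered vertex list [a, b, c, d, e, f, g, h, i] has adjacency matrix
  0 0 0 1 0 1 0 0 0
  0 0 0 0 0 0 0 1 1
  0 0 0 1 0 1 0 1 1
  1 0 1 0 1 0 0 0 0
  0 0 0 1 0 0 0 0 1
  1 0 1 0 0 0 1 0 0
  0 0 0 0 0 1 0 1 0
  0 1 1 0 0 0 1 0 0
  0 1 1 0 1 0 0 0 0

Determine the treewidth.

A width-3 tree decomposition is:
Bags: B1 = {b, f, g, h}  B2 = {b, c, f, h}  B3 = {b, c, f, i}  B4 = {a, c, f, i}  B5 = {a, c, d, i}  B6 = {a, d, e, i}
Tree: B1–B2, B2–B3, B3–B4, B4–B5, B5–B6
Every bag has size at most 4, so the width is 4 − 1 = 3 and tw(G) ≤ 3. For the lower bound: the 4 vertex sets {b,g,h}, {f}, {c}, {a,d,e,i} are disjoint, each induces a connected subgraph, and every pair is joined by at least one edge of G. Contracting each set to a single vertex therefore yields K_{4} as a minor, and since treewidth is minor-monotone, tw(G) ≥ tw(K_{4}) = 3. Hence tw(G) = 3 exactly.

3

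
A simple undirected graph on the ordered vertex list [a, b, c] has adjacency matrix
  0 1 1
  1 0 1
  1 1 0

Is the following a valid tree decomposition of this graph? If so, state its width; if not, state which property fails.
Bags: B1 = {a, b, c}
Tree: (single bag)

Checking the three conditions: (i) the bags cover all of {a, b, c}; (ii) for each edge, some bag contains both endpoints; (iii) the bags containing any fixed vertex form a subtree. All hold, so the decomposition is valid with width 3 − 1 = 2.

Yes; width 2.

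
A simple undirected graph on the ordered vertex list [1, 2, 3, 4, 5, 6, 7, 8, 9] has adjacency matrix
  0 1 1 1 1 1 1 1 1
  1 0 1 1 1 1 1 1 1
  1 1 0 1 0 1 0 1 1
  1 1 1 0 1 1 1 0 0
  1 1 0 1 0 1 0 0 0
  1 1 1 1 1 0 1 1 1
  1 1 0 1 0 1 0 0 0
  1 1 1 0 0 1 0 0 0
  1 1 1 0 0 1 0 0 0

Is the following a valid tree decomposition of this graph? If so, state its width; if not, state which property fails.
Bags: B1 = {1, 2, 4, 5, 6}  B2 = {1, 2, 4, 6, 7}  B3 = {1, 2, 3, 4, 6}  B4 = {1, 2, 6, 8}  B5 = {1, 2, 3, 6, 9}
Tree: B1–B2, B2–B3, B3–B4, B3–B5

No — edge (3,8) lies in no bag.

A tree decomposition must satisfy three properties: every vertex lies in some bag; for every edge, both endpoints lie together in some bag; and for every vertex, the bags containing it form a connected subtree. Here edge (3,8) lies in no bag, so the decomposition is invalid.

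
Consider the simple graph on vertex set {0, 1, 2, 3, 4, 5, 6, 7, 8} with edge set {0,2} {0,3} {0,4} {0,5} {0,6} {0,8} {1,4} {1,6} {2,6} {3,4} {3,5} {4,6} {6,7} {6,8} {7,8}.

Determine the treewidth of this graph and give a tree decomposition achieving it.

The largest bag has 3 vertices, giving width 2; this decomposition certifies tw(G) ≤ 2. For the lower bound, the 3 vertices {0, 3, 4} are pairwise adjacent, and any tree decomposition puts a clique entirely inside one bag — forcing width ≥ 2. Combining the bounds, tw(G) = 2.

Treewidth 2.
One such decomposition:
Bags: B1 = {0, 4, 6}  B2 = {0, 3, 4}  B3 = {1, 4, 6}  B4 = {0, 2, 6}  B5 = {0, 6, 8}  B6 = {0, 3, 5}  B7 = {6, 7, 8}
Tree: B1–B2, B1–B3, B1–B4, B1–B5, B2–B6, B5–B7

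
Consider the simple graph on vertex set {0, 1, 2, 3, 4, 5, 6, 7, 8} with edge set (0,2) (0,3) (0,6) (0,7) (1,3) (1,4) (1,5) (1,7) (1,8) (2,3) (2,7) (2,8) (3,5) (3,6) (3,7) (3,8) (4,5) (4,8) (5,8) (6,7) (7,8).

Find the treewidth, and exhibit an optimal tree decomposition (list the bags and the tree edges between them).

Treewidth 3.
One optimal decomposition is:
Bags: B1 = {1, 3, 7, 8}  B2 = {2, 3, 7, 8}  B3 = {0, 2, 3, 7}  B4 = {0, 3, 6, 7}  B5 = {1, 3, 5, 8}  B6 = {1, 4, 5, 8}
Tree: B1–B2, B2–B3, B3–B4, B1–B5, B5–B6

Each bag holds 4 vertices, so the decomposition has width 3, which upper-bounds the treewidth. Conversely, {1, 3, 5, 8} is a clique of size 4, and the vertices of any clique must share a bag in every tree decomposition; so some bag has ≥ 4 vertices and tw(G) ≥ 3. The upper and lower bounds meet at 3, so that is the treewidth.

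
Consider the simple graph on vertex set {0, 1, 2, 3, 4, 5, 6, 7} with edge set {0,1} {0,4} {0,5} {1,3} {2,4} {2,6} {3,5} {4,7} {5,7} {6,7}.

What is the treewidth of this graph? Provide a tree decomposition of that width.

The largest bag has 3 vertices, giving width 2; this decomposition certifies tw(G) ≤ 2. The edges 2–6–7–4–2 form a cycle, so G is not a tree and its treewidth is at least 2. Combining the bounds, tw(G) = 2.

Treewidth 2.
One optimal decomposition is:
Bags: B1 = {2, 4, 6}  B2 = {4, 6, 7}  B3 = {0, 4, 7}  B4 = {0, 5, 7}  B5 = {0, 1, 5}  B6 = {1, 3, 5}
Tree: B1–B2, B2–B3, B3–B4, B4–B5, B5–B6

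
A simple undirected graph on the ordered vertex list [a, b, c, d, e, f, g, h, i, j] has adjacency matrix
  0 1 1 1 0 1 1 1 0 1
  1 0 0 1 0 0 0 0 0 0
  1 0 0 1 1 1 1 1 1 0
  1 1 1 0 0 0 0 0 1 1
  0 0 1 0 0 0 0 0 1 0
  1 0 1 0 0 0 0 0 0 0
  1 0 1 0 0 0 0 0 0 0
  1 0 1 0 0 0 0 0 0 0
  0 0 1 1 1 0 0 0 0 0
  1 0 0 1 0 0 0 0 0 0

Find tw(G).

2

A width-2 tree decomposition is:
Bags: B1 = {a, d, j}  B2 = {a, c, d}  B3 = {a, c, f}  B4 = {a, c, h}  B5 = {a, b, d}  B6 = {c, d, i}  B7 = {c, e, i}  B8 = {a, c, g}
Tree: B1–B2, B2–B3, B3–B4, B2–B5, B2–B6, B6–B7, B4–B8
Every bag has size at most 3, so the width is 3 − 1 = 2 and tw(G) ≤ 2. Conversely, {a, d, j} is a clique of size 3, and the vertices of any clique must share a bag in every tree decomposition; so some bag has ≥ 3 vertices and tw(G) ≥ 2. Combining the bounds, tw(G) = 2.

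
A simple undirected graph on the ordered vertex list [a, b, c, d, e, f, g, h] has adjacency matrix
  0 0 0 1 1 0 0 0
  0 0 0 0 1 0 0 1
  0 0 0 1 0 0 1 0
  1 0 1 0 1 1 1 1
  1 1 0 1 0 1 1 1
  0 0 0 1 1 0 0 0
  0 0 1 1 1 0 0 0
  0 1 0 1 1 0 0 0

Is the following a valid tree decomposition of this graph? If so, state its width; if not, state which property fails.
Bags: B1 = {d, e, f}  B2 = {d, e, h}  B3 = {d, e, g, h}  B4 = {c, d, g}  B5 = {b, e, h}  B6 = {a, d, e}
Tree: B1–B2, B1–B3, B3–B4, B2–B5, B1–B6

A tree decomposition must satisfy three properties: every vertex lies in some bag; for every edge, both endpoints lie together in some bag; and for every vertex, the bags containing it form a connected subtree. Here bags containing vertex h are not connected in the tree, so the decomposition is invalid.

No — bags containing vertex h are not connected in the tree.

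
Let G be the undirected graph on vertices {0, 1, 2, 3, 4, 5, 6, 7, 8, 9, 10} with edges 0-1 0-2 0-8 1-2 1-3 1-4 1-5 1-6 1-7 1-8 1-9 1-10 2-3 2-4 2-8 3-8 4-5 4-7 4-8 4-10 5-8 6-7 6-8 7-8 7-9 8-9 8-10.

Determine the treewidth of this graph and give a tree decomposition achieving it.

Every bag has size at most 4, so the width is 4 − 1 = 3 and tw(G) ≤ 3. On the other hand G contains the 4-clique {0, 1, 2, 8}. A clique must lie in a single bag of any decomposition, so no decomposition can have width below 3. Therefore the treewidth is 3.

Treewidth 3.
Bags: B1 = {1, 4, 7, 8}  B2 = {1, 4, 8, 10}  B3 = {1, 7, 8, 9}  B4 = {1, 2, 4, 8}  B5 = {0, 1, 2, 8}  B6 = {1, 6, 7, 8}  B7 = {1, 2, 3, 8}  B8 = {1, 4, 5, 8}
Tree: B1–B2, B1–B3, B2–B4, B4–B5, B3–B6, B5–B7, B1–B8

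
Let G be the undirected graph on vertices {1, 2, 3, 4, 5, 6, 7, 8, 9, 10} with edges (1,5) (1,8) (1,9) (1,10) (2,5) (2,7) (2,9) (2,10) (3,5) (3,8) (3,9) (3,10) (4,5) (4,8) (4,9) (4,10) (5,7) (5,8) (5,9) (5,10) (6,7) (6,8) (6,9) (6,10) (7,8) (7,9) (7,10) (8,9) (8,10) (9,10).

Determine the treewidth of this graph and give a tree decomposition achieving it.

Treewidth 4.
One optimal decomposition is:
Bags: B1 = {5, 7, 8, 9, 10}  B2 = {3, 5, 8, 9, 10}  B3 = {1, 5, 8, 9, 10}  B4 = {6, 7, 8, 9, 10}  B5 = {2, 5, 7, 9, 10}  B6 = {4, 5, 8, 9, 10}
Tree: B1–B2, B2–B3, B1–B4, B1–B5, B1–B6

Every bag has size at most 5, so the width is 5 − 1 = 4 and tw(G) ≤ 4. Conversely, {1, 5, 8, 9, 10} is a clique of size 5, and the vertices of any clique must share a bag in every tree decomposition; so some bag has ≥ 5 vertices and tw(G) ≥ 4. Hence tw(G) = 4 exactly.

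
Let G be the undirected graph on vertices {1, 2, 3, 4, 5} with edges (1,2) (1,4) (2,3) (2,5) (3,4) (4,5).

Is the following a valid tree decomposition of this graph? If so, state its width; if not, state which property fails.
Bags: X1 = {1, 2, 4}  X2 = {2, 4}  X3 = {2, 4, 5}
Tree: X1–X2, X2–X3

A tree decomposition must satisfy three properties: every vertex lies in some bag; for every edge, both endpoints lie together in some bag; and for every vertex, the bags containing it form a connected subtree. Here vertex 3 appears in no bag, so the decomposition is invalid.

No — vertex 3 appears in no bag.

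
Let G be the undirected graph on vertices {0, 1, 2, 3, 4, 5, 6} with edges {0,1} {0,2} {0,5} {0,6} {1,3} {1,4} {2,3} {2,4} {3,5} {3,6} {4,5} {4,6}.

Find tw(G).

3

A width-3 tree decomposition is:
Bags: B1 = {0, 3, 4, 6}  B2 = {0, 2, 3, 4}  B3 = {0, 3, 4, 5}  B4 = {0, 1, 3, 4}
Tree: B1–B2, B2–B3, B3–B4
Each bag holds 4 vertices, so the decomposition has width 3, which upper-bounds the treewidth. For the lower bound: the 4 vertex sets {3,6}, {2,4}, {0}, {5} are disjoint, each induces a connected subgraph, and every pair is joined by at least one edge of G. Contracting each set to a single vertex therefore yields K_{4} as a minor, and since treewidth is minor-monotone, tw(G) ≥ tw(K_{4}) = 3. Therefore the treewidth is 3.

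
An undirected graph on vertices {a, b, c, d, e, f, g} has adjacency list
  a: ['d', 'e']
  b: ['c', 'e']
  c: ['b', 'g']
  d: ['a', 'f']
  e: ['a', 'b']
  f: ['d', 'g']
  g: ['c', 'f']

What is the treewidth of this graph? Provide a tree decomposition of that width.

Treewidth 2.
One optimal decomposition is:
Bags: B1 = {b, c, e}  B2 = {a, c, e}  B3 = {a, c, d}  B4 = {c, d, f}  B5 = {c, f, g}
Tree: B1–B2, B2–B3, B3–B4, B4–B5

Every bag has size at most 3, so the width is 3 − 1 = 2 and tw(G) ≤ 2. Since c–b–e–a–d–f–g–c is a cycle in G, G is not acyclic. Forests are exactly the graphs of treewidth ≤ 1, so tw(G) ≥ 2. Combining the bounds, tw(G) = 2.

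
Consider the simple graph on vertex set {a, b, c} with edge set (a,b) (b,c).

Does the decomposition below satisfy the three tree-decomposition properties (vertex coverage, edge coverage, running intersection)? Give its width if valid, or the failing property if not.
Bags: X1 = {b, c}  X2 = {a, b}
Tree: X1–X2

Yes; width 1.

Checking the three conditions: (i) the bags cover all of {a, b, c}; (ii) for each edge, some bag contains both endpoints; (iii) the bags containing any fixed vertex form a subtree. All hold, so the decomposition is valid with width 2 − 1 = 1.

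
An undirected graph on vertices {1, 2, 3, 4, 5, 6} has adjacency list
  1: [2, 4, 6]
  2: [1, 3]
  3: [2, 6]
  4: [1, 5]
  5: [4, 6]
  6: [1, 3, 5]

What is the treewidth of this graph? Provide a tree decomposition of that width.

Treewidth 2.
Bags: B1 = {4, 5, 6}  B2 = {1, 4, 6}  B3 = {1, 3, 6}  B4 = {1, 2, 3}
Tree: B1–B2, B2–B3, B3–B4

Each bag holds 3 vertices, so the decomposition has width 2, which upper-bounds the treewidth. The edges 5–4–1–6–5 form a cycle, so G is not a tree and its treewidth is at least 2. The upper and lower bounds meet at 2, so that is the treewidth.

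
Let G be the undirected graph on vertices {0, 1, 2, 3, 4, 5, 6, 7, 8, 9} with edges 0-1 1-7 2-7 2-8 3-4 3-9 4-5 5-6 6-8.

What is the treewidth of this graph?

A width-1 tree decomposition is:
Bags: B1 = {3, 9}  B2 = {3, 4}  B3 = {4, 5}  B4 = {5, 6}  B5 = {6, 8}  B6 = {2, 8}  B7 = {2, 7}  B8 = {1, 7}  B9 = {0, 1}
Tree: B1–B2, B2–B3, B3–B4, B4–B5, B5–B6, B6–B7, B7–B8, B8–B9
The largest bag has 2 vertices, giving width 1; this decomposition certifies tw(G) ≤ 1. Any graph with an edge has treewidth ≥ 1, and G has the edge 9–3. The upper and lower bounds meet at 1, so that is the treewidth.

1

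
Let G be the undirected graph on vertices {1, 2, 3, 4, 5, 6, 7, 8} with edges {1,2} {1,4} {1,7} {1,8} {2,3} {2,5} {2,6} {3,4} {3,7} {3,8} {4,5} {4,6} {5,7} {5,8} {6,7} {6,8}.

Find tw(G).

4

A width-4 tree decomposition is:
Bags: B1 = {2, 4, 5, 7, 8}  B2 = {2, 3, 4, 7, 8}  B3 = {2, 4, 6, 7, 8}  B4 = {1, 2, 4, 7, 8}
Tree: B1–B2, B2–B3, B3–B4
Every bag has size at most 5, so the width is 5 − 1 = 4 and tw(G) ≤ 4. For the lower bound: the 5 vertex sets {5,8}, {2,3}, {4,6}, {7}, {1} are disjoint, each induces a connected subgraph, and every pair is joined by at least one edge of G. Contracting each set to a single vertex therefore yields K_{5} as a minor, and since treewidth is minor-monotone, tw(G) ≥ tw(K_{5}) = 4. Therefore the treewidth is 4.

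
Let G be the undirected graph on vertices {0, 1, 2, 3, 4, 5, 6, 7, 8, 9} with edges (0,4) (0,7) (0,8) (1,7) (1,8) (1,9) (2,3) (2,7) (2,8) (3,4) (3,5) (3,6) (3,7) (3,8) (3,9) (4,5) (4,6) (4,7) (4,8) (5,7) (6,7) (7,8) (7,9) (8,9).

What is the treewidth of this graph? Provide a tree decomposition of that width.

The largest bag has 4 vertices, giving width 3; this decomposition certifies tw(G) ≤ 3. For the lower bound, the 4 vertices {0, 4, 7, 8} are pairwise adjacent, and any tree decomposition puts a clique entirely inside one bag — forcing width ≥ 3. The upper and lower bounds meet at 3, so that is the treewidth.

Treewidth 3.
One such decomposition:
Bags: B1 = {2, 3, 7, 8}  B2 = {3, 7, 8, 9}  B3 = {1, 7, 8, 9}  B4 = {3, 4, 7, 8}  B5 = {3, 4, 6, 7}  B6 = {0, 4, 7, 8}  B7 = {3, 4, 5, 7}
Tree: B1–B2, B2–B3, B2–B4, B4–B5, B4–B6, B5–B7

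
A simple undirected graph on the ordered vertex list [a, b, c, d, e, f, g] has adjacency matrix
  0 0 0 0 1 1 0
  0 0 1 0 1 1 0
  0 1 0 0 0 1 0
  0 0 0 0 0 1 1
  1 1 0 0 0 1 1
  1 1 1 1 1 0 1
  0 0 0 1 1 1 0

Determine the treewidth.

A width-2 tree decomposition is:
Bags: B1 = {b, e, f}  B2 = {a, e, f}  B3 = {e, f, g}  B4 = {b, c, f}  B5 = {d, f, g}
Tree: B1–B2, B2–B3, B1–B4, B3–B5
The largest bag has 3 vertices, giving width 2; this decomposition certifies tw(G) ≤ 2. For the lower bound, the 3 vertices {d, f, g} are pairwise adjacent, and any tree decomposition puts a clique entirely inside one bag — forcing width ≥ 2. Therefore the treewidth is 2.

2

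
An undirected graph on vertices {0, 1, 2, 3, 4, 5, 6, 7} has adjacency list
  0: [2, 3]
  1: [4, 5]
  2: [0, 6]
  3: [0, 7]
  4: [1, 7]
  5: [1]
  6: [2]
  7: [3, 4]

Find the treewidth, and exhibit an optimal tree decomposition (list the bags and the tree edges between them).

Every bag has size at most 2, so the width is 2 − 1 = 1 and tw(G) ≤ 1. G has an edge, so its treewidth is at least 1. Combining the bounds, tw(G) = 1.

Treewidth 1.
Bags: B1 = {1, 5}  B2 = {1, 4}  B3 = {4, 7}  B4 = {3, 7}  B5 = {0, 3}  B6 = {0, 2}  B7 = {2, 6}
Tree: B1–B2, B2–B3, B3–B4, B4–B5, B5–B6, B6–B7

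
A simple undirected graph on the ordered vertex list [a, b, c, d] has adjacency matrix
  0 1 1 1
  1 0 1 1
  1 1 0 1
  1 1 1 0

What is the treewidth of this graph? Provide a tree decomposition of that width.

With just one bag of size 4, the width is 4 − 1 = 3, so tw(G) ≤ 3. Conversely, {a, b, c, d} is a clique of size 4, and the vertices of any clique must share a bag in every tree decomposition; so some bag has ≥ 4 vertices and tw(G) ≥ 3. Combining the bounds, tw(G) = 3.

Treewidth 3.
Bags: B1 = {a, b, c, d}
Tree: (single bag)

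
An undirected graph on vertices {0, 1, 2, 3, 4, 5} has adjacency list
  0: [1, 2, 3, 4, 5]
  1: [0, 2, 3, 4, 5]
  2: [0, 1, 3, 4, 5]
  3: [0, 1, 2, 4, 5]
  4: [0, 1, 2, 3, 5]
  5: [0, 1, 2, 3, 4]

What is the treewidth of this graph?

A width-5 tree decomposition is:
Bags: B1 = {0, 1, 2, 3, 4, 5}
Tree: (single bag)
A single bag containing all 6 vertices is trivially a valid decomposition of width 5. Conversely, {0, 1, 2, 3, 4, 5} is a clique of size 6, and the vertices of any clique must share a bag in every tree decomposition; so some bag has ≥ 6 vertices and tw(G) ≥ 5. Hence tw(G) = 5 exactly.

5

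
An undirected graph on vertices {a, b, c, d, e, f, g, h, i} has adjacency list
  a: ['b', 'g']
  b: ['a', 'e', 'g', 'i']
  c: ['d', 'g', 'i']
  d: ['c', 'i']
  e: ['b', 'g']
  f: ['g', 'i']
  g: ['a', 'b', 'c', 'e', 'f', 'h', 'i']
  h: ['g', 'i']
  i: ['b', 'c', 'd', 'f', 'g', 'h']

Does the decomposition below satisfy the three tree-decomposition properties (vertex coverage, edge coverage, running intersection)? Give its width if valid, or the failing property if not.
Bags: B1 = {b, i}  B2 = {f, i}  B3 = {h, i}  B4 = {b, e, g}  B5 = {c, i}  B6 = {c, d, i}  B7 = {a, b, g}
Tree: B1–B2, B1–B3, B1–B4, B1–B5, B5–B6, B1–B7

No — edge (g,i) lies in no bag.

A tree decomposition must satisfy three properties: every vertex lies in some bag; for every edge, both endpoints lie together in some bag; and for every vertex, the bags containing it form a connected subtree. Here edge (g,i) lies in no bag, so the decomposition is invalid.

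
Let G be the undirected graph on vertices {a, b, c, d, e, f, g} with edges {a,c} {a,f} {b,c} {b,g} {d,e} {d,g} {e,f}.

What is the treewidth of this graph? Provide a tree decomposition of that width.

The largest bag has 3 vertices, giving width 2; this decomposition certifies tw(G) ≤ 2. For the lower bound, G contains the cycle f–e–d–g–b–c–a–f, so G is not a forest; only forests have treewidth ≤ 1, hence tw(G) ≥ 2. Combining the bounds, tw(G) = 2.

Treewidth 2.
One such decomposition:
Bags: B1 = {d, e, f}  B2 = {d, f, g}  B3 = {b, f, g}  B4 = {b, c, f}  B5 = {a, c, f}
Tree: B1–B2, B2–B3, B3–B4, B4–B5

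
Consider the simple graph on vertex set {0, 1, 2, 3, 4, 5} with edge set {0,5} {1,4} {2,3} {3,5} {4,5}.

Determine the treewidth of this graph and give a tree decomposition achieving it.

Treewidth 1.
Bags: B1 = {3, 5}  B2 = {2, 3}  B3 = {4, 5}  B4 = {1, 4}  B5 = {0, 5}
Tree: B1–B2, B1–B3, B3–B4, B3–B5

Each bag holds 2 vertices, so the decomposition has width 1, which upper-bounds the treewidth. Since G has at least one edge (e.g. 3–5), it is not an edgeless graph, so tw(G) ≥ 1. Combining the bounds, tw(G) = 1.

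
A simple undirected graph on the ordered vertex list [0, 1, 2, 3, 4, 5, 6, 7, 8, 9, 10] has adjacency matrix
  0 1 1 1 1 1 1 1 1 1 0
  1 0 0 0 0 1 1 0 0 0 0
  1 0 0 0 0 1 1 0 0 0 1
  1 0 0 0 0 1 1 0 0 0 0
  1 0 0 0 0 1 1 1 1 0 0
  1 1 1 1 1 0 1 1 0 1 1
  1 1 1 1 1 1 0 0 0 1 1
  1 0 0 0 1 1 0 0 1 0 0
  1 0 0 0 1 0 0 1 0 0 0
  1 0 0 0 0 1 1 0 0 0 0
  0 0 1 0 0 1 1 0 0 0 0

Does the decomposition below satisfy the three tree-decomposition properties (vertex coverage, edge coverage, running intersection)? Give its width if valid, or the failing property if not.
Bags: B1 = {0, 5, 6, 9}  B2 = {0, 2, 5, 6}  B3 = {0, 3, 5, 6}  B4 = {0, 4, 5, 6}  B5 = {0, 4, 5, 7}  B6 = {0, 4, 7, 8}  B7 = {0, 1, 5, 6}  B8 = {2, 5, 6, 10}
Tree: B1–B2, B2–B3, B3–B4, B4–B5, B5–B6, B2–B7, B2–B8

Vertex coverage: the bags together contain {0, 1, 2, 3, 4, 5, 6, 7, 8, 9, 10}, the full vertex set. Edge coverage: each edge of G has both endpoints in at least one bag. Running intersection: for every vertex, the bags containing it form a connected subtree. All three properties hold, so this is a valid tree decomposition of width max|bag| − 1 = 3, and hence tw(G) ≤ 3.

Yes; width 3.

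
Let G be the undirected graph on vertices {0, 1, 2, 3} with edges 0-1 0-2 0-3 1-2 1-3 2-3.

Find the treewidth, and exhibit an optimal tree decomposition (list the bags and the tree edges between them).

A single bag containing all 4 vertices is trivially a valid decomposition of width 3. For the lower bound, the 4 vertices {0, 1, 2, 3} are pairwise adjacent, and any tree decomposition puts a clique entirely inside one bag — forcing width ≥ 3. Therefore the treewidth is 3.

Treewidth 3.
One such decomposition:
Bags: B1 = {0, 1, 2, 3}
Tree: (single bag)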